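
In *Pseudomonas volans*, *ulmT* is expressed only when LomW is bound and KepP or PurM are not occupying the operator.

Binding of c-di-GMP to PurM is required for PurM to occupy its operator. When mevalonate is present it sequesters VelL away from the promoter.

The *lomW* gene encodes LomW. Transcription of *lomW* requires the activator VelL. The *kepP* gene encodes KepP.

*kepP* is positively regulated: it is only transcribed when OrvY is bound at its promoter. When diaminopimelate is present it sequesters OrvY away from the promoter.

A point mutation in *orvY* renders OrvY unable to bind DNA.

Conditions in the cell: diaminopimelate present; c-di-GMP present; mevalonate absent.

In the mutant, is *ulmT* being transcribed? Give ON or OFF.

OrvY is non-functional in this strain, so it has no effect.
Required activator OrvY is absent, so *kepP* is not transcribed.
So KepP is not produced.
c-di-GMP is present, so PurM is active.
Mevalonate is absent, so VelL is active.
No repressor is bound and VelL is active, so *lomW* is transcribed.
So LomW is produced and active.
With repressor PurM bound, *ulmT* is not transcribed.

OFF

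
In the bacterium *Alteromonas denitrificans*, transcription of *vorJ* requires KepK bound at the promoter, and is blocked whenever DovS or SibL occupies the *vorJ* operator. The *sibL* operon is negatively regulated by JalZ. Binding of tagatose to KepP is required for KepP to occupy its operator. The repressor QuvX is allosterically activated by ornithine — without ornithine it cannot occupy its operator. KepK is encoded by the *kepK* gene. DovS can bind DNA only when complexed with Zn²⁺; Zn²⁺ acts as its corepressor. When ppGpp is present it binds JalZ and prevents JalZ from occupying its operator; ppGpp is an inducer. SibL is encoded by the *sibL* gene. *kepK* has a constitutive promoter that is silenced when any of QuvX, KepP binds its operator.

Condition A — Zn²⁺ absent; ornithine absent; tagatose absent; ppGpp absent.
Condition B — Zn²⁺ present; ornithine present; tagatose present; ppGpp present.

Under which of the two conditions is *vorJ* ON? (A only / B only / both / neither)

Condition A:
Zn²⁺ is absent, so DovS is inactive.
Ornithine is absent, so QuvX is inactive.
Tagatose is absent, so KepP is inactive.
With no repressor bound, *kepK* is transcribed.
So KepK is produced and active.
ppGpp is absent, so JalZ is active.
With repressor JalZ bound, *sibL* is not transcribed.
So SibL is not produced.
No repressor is bound and KepK is active, so *vorJ* is transcribed.
→ *vorJ* is ON in A.
Condition B:
Zn²⁺ is present, so DovS is active.
Ornithine is present, so QuvX is active.
Tagatose is present, so KepP is active.
With repressor QuvX bound, *kepK* is not transcribed.
So KepK is not produced.
ppGpp is present, so JalZ is inactive.
With no repressor bound, *sibL* is transcribed.
So SibL is produced and active.
With repressor DovS bound, *vorJ* is not transcribed.
→ *vorJ* is OFF in B.

A only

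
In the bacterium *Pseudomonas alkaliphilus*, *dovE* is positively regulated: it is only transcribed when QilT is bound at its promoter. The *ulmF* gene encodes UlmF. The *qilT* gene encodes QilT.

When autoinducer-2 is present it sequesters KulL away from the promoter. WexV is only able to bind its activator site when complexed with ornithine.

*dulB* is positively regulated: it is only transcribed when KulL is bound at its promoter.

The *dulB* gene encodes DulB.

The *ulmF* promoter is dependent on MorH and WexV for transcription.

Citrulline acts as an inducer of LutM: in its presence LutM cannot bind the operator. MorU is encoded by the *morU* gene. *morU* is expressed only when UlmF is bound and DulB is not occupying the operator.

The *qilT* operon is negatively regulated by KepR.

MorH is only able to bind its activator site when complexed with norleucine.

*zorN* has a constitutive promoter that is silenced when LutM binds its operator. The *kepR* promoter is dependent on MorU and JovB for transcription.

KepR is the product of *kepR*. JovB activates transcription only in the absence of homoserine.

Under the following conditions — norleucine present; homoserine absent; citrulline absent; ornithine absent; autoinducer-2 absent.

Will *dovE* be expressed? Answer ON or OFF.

ON

Autoinducer-2 is absent, so KulL is active.
No repressor is bound and KulL is active, so *dulB* is transcribed.
So DulB is produced and active.
Norleucine is present, so MorH is active.
Ornithine is absent, so WexV is inactive.
Required activator WexV is absent, so *ulmF* is not transcribed.
So UlmF is not produced.
With repressor DulB bound, *morU* is not transcribed.
So MorU is not produced.
Homoserine is absent, so JovB is active.
Required activator MorU is absent, so *kepR* is not transcribed.
So KepR is not produced.
With no repressor bound, *qilT* is transcribed.
So QilT is produced and active.
No repressor is bound and QilT is active, so *dovE* is transcribed.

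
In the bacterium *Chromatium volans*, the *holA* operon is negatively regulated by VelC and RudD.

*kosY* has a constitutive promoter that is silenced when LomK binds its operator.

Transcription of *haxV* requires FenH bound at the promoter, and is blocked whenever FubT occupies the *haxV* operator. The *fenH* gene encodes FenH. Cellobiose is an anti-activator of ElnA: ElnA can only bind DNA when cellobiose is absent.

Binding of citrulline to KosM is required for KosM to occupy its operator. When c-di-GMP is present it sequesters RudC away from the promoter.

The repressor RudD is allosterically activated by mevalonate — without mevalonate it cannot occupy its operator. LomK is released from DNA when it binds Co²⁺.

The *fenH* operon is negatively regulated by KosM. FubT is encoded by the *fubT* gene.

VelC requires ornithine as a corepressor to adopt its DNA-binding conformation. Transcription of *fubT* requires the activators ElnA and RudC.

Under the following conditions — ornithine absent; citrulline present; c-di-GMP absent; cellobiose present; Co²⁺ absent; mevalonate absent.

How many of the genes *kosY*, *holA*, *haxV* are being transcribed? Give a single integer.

Co²⁺ is absent, so LomK is active.
With repressor LomK bound, *kosY* is not transcribed.
→ *kosY* is OFF.
Ornithine is absent, so VelC is inactive.
Mevalonate is absent, so RudD is inactive.
With no repressor bound, *holA* is transcribed.
→ *holA* is ON.
Cellobiose is present, so ElnA is inactive.
c-di-GMP is absent, so RudC is active.
Required activator ElnA is absent, so *fubT* is not transcribed.
So FubT is not produced.
Citrulline is present, so KosM is active.
With repressor KosM bound, *fenH* is not transcribed.
So FenH is not produced.
Required activator FenH is absent, so *haxV* is not transcribed.
→ *haxV* is OFF.
1 of the 3 genes is transcribed.

1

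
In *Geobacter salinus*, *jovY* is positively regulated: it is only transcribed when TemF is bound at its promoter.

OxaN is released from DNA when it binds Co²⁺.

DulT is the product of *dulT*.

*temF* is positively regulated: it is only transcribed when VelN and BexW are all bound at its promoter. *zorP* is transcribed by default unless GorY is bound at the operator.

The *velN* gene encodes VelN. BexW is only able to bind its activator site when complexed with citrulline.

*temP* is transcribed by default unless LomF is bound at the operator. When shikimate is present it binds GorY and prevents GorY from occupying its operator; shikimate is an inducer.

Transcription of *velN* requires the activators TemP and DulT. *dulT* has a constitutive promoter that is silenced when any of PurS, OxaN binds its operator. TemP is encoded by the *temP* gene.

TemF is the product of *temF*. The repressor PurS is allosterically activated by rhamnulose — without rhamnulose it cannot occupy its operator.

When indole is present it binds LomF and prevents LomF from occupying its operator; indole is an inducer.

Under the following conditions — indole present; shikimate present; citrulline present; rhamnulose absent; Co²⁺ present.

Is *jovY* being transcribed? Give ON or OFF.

Indole is present, so LomF is inactive.
With no repressor bound, *temP* is transcribed.
So TemP is produced and active.
Rhamnulose is absent, so PurS is inactive.
Co²⁺ is present, so OxaN is inactive.
With no repressor bound, *dulT* is transcribed.
So DulT is produced and active.
No repressor is bound and TemP and DulT are active, so *velN* is transcribed.
So VelN is produced and active.
Citrulline is present, so BexW is active.
No repressor is bound and VelN and BexW are active, so *temF* is transcribed.
So TemF is produced and active.
No repressor is bound and TemF is active, so *jovY* is transcribed.

ON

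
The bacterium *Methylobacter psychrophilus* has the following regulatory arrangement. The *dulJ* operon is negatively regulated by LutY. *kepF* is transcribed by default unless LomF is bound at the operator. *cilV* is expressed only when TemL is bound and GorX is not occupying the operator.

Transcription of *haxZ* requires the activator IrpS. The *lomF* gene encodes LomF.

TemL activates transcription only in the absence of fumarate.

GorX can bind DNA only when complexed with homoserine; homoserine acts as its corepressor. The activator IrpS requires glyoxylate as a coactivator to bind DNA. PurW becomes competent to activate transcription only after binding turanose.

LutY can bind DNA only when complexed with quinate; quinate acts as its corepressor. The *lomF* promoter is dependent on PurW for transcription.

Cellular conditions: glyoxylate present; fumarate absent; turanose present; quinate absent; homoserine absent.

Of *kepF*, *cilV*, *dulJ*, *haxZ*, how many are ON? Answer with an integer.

3

Turanose is present, so PurW is active.
No repressor is bound and PurW is active, so *lomF* is transcribed.
So LomF is produced and active.
With repressor LomF bound, *kepF* is not transcribed.
→ *kepF* is OFF.
Fumarate is absent, so TemL is active.
Homoserine is absent, so GorX is inactive.
No repressor is bound and TemL is active, so *cilV* is transcribed.
→ *cilV* is ON.
Quinate is absent, so LutY is inactive.
With no repressor bound, *dulJ* is transcribed.
→ *dulJ* is ON.
Glyoxylate is present, so IrpS is active.
No repressor is bound and IrpS is active, so *haxZ* is transcribed.
→ *haxZ* is ON.
3 of the 4 genes are transcribed.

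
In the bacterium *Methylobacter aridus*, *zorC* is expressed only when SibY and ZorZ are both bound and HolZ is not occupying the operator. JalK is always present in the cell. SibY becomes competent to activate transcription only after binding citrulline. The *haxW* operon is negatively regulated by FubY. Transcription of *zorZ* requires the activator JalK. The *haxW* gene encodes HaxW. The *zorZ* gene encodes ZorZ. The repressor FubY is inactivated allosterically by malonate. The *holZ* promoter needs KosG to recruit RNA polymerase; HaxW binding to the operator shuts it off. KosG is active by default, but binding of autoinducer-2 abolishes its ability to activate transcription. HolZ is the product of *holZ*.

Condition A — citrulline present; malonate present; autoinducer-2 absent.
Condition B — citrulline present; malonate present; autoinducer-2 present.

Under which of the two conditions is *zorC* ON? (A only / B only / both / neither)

Condition A:
Citrulline is present, so SibY is active.
JalK is produced constitutively and is active.
No repressor is bound and JalK is active, so *zorZ* is transcribed.
So ZorZ is produced and active.
Malonate is present, so FubY is inactive.
With no repressor bound, *haxW* is transcribed.
So HaxW is produced and active.
Autoinducer-2 is absent, so KosG is active.
With repressor HaxW bound, *holZ* is not transcribed.
So HolZ is not produced.
No repressor is bound and SibY and ZorZ are active, so *zorC* is transcribed.
→ *zorC* is ON in A.
Condition B:
Citrulline is present, so SibY is active.
JalK is produced constitutively and is active.
No repressor is bound and JalK is active, so *zorZ* is transcribed.
So ZorZ is produced and active.
Malonate is present, so FubY is inactive.
With no repressor bound, *haxW* is transcribed.
So HaxW is produced and active.
Autoinducer-2 is present, so KosG is inactive.
With repressor HaxW bound, *holZ* is not transcribed.
So HolZ is not produced.
No repressor is bound and SibY and ZorZ are active, so *zorC* is transcribed.
→ *zorC* is ON in B.

both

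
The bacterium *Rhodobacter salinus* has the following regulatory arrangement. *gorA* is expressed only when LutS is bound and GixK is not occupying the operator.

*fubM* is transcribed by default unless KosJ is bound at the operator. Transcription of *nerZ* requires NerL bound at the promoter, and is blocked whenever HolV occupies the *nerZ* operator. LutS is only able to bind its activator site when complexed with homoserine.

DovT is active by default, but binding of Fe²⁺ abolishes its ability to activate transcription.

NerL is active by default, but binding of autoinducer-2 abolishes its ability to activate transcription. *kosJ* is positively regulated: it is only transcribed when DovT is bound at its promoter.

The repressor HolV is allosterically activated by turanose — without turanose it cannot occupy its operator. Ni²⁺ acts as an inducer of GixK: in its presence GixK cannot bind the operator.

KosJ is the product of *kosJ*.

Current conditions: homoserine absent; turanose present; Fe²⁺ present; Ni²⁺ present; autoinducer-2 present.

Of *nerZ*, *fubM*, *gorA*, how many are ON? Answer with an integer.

1

Turanose is present, so HolV is active.
Autoinducer-2 is present, so NerL is inactive.
With repressor HolV bound, *nerZ* is not transcribed.
→ *nerZ* is OFF.
Fe²⁺ is present, so DovT is inactive.
Required activator DovT is absent, so *kosJ* is not transcribed.
So KosJ is not produced.
With no repressor bound, *fubM* is transcribed.
→ *fubM* is ON.
Ni²⁺ is present, so GixK is inactive.
Homoserine is absent, so LutS is inactive.
Required activator LutS is absent, so *gorA* is not transcribed.
→ *gorA* is OFF.
1 of the 3 genes is transcribed.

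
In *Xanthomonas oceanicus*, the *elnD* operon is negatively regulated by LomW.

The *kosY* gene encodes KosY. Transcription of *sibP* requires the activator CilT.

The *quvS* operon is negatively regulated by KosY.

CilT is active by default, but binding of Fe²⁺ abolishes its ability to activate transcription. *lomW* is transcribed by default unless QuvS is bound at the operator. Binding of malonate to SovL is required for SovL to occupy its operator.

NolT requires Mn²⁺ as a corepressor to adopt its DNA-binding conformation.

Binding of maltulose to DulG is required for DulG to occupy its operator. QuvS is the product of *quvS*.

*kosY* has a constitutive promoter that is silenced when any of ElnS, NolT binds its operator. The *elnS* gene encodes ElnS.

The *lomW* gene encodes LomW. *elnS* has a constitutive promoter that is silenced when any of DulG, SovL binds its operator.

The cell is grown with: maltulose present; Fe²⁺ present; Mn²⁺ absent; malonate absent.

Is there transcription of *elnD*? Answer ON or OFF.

Maltulose is present, so DulG is active.
Malonate is absent, so SovL is inactive.
With repressor DulG bound, *elnS* is not transcribed.
So ElnS is not produced.
Mn²⁺ is absent, so NolT is inactive.
With no repressor bound, *kosY* is transcribed.
So KosY is produced and active.
With repressor KosY bound, *quvS* is not transcribed.
So QuvS is not produced.
With no repressor bound, *lomW* is transcribed.
So LomW is produced and active.
With repressor LomW bound, *elnD* is not transcribed.

OFF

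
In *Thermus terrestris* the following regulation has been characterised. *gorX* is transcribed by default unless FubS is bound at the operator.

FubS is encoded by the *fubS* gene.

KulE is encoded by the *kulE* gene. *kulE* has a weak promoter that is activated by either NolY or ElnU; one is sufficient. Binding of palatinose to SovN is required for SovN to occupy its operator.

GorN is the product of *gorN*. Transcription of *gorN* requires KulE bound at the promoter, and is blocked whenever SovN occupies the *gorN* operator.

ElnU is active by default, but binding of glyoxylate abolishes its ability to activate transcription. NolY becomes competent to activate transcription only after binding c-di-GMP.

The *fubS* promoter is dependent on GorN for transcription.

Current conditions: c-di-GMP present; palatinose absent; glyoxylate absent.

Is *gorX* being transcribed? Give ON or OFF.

c-di-GMP is present, so NolY is active.
Glyoxylate is absent, so ElnU is active.
Activator NolY is present, so *kulE* is transcribed.
So KulE is produced and active.
Palatinose is absent, so SovN is inactive.
No repressor is bound and KulE is active, so *gorN* is transcribed.
So GorN is produced and active.
No repressor is bound and GorN is active, so *fubS* is transcribed.
So FubS is produced and active.
With repressor FubS bound, *gorX* is not transcribed.

OFF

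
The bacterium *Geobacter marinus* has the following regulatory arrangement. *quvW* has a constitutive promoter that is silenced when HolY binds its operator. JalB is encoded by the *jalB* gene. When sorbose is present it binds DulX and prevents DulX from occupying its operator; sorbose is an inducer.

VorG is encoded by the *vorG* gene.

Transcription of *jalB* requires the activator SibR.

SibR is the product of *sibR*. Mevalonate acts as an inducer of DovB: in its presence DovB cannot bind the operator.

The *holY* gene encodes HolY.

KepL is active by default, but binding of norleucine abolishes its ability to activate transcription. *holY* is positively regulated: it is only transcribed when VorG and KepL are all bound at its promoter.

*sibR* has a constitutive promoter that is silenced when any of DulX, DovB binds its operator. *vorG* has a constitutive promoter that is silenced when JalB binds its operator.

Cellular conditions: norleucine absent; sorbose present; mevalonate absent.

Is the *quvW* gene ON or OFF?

OFF

Sorbose is present, so DulX is inactive.
Mevalonate is absent, so DovB is active.
With repressor DovB bound, *sibR* is not transcribed.
So SibR is not produced.
Required activator SibR is absent, so *jalB* is not transcribed.
So JalB is not produced.
With no repressor bound, *vorG* is transcribed.
So VorG is produced and active.
Norleucine is absent, so KepL is active.
No repressor is bound and VorG and KepL are active, so *holY* is transcribed.
So HolY is produced and active.
With repressor HolY bound, *quvW* is not transcribed.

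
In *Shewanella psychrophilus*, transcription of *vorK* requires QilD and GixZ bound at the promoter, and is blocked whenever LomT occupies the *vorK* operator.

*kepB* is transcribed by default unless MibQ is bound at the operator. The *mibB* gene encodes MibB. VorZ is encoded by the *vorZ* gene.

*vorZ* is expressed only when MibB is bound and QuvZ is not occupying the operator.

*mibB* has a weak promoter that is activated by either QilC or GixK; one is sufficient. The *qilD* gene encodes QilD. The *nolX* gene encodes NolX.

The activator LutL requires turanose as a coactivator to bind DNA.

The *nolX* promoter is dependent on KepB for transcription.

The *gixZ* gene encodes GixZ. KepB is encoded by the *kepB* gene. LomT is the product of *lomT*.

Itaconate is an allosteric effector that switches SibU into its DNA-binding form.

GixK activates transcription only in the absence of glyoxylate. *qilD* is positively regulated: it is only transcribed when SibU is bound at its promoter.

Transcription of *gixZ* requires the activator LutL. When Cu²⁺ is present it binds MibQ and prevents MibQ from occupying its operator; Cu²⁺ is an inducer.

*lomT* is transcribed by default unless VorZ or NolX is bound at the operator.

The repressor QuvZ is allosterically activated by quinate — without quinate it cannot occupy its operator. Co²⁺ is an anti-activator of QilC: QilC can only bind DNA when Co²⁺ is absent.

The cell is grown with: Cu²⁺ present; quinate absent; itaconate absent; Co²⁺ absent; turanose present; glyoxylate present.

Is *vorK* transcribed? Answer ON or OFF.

OFF

Quinate is absent, so QuvZ is inactive.
Co²⁺ is absent, so QilC is active.
Glyoxylate is present, so GixK is inactive.
Activator QilC is present, so *mibB* is transcribed.
So MibB is produced and active.
No repressor is bound and MibB is active, so *vorZ* is transcribed.
So VorZ is produced and active.
Cu²⁺ is present, so MibQ is inactive.
With no repressor bound, *kepB* is transcribed.
So KepB is produced and active.
No repressor is bound and KepB is active, so *nolX* is transcribed.
So NolX is produced and active.
With repressor VorZ bound, *lomT* is not transcribed.
So LomT is not produced.
Itaconate is absent, so SibU is inactive.
Required activator SibU is absent, so *qilD* is not transcribed.
So QilD is not produced.
Turanose is present, so LutL is active.
No repressor is bound and LutL is active, so *gixZ* is transcribed.
So GixZ is produced and active.
Required activator QilD is absent, so *vorK* is not transcribed.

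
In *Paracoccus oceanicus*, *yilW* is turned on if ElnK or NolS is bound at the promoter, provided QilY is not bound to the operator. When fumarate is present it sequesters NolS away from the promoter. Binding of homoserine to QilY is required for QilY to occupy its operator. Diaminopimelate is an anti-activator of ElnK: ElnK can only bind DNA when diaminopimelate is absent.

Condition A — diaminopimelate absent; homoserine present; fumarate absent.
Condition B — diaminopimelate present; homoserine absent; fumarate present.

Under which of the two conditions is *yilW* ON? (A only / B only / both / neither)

neither

Condition A:
Diaminopimelate is absent, so ElnK is active.
Homoserine is present, so QilY is active.
Fumarate is absent, so NolS is active.
With repressor QilY bound, *yilW* is not transcribed.
→ *yilW* is OFF in A.
Condition B:
Diaminopimelate is present, so ElnK is inactive.
Homoserine is absent, so QilY is inactive.
Fumarate is present, so NolS is inactive.
No activator is available at the *yilW* promoter, so *yilW* is not transcribed.
→ *yilW* is OFF in B.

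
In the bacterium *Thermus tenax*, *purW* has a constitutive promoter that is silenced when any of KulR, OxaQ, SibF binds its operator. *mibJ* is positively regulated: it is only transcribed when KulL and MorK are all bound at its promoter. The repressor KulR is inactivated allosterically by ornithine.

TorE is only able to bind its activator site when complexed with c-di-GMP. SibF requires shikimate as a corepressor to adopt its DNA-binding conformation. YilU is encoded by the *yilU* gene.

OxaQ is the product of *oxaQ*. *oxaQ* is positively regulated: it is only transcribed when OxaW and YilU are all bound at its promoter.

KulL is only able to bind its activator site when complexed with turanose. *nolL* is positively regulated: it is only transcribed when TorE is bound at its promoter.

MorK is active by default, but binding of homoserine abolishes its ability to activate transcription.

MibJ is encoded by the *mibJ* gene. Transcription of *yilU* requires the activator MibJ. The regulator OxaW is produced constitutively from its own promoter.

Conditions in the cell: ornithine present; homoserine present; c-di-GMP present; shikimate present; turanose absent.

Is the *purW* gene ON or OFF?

OFF

Ornithine is present, so KulR is inactive.
OxaW is produced constitutively and is active.
Turanose is absent, so KulL is inactive.
Homoserine is present, so MorK is inactive.
Required activator KulL is absent, so *mibJ* is not transcribed.
So MibJ is not produced.
Required activator MibJ is absent, so *yilU* is not transcribed.
So YilU is not produced.
Required activator YilU is absent, so *oxaQ* is not transcribed.
So OxaQ is not produced.
Shikimate is present, so SibF is active.
With repressor SibF bound, *purW* is not transcribed.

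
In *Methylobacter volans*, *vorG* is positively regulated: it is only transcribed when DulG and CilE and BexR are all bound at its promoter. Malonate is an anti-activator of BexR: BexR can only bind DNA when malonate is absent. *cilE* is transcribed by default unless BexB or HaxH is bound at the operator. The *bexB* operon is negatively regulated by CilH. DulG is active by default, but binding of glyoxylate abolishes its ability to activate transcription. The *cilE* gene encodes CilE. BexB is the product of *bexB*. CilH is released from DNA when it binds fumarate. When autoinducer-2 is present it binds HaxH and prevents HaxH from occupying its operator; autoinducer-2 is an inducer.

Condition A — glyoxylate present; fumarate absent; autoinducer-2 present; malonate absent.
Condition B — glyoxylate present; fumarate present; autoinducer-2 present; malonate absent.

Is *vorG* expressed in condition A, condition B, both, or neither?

Condition A:
Glyoxylate is present, so DulG is inactive.
Fumarate is absent, so CilH is active.
With repressor CilH bound, *bexB* is not transcribed.
So BexB is not produced.
Autoinducer-2 is present, so HaxH is inactive.
With no repressor bound, *cilE* is transcribed.
So CilE is produced and active.
Malonate is absent, so BexR is active.
Required activator DulG is absent, so *vorG* is not transcribed.
→ *vorG* is OFF in A.
Condition B:
Glyoxylate is present, so DulG is inactive.
Fumarate is present, so CilH is inactive.
With no repressor bound, *bexB* is transcribed.
So BexB is produced and active.
Autoinducer-2 is present, so HaxH is inactive.
With repressor BexB bound, *cilE* is not transcribed.
So CilE is not produced.
Malonate is absent, so BexR is active.
Required activator DulG is absent, so *vorG* is not transcribed.
→ *vorG* is OFF in B.

neither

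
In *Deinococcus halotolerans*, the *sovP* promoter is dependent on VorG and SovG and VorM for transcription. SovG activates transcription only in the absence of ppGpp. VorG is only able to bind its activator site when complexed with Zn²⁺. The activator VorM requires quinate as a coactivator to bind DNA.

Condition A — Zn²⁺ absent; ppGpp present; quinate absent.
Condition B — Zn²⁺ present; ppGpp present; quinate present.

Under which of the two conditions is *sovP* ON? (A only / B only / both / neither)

Condition A:
Zn²⁺ is absent, so VorG is inactive.
ppGpp is present, so SovG is inactive.
Quinate is absent, so VorM is inactive.
Required activator VorG is absent, so *sovP* is not transcribed.
→ *sovP* is OFF in A.
Condition B:
Zn²⁺ is present, so VorG is active.
ppGpp is present, so SovG is inactive.
Quinate is present, so VorM is active.
Required activator SovG is absent, so *sovP* is not transcribed.
→ *sovP* is OFF in B.

neither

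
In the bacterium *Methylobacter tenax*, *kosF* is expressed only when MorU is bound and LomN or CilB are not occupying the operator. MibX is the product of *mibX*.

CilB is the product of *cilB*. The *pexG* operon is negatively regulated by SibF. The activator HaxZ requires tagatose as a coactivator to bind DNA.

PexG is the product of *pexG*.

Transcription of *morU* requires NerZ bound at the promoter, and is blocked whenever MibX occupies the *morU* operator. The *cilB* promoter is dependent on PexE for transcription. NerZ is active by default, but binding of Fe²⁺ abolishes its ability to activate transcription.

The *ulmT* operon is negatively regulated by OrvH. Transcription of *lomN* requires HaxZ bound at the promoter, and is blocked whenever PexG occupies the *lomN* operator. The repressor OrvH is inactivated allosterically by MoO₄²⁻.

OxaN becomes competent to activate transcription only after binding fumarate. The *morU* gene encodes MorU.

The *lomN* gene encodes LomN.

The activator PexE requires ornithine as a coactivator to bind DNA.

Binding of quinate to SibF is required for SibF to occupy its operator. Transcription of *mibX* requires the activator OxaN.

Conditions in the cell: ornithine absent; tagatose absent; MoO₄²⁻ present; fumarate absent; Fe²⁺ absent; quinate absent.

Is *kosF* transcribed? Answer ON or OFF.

Quinate is absent, so SibF is inactive.
With no repressor bound, *pexG* is transcribed.
So PexG is produced and active.
Tagatose is absent, so HaxZ is inactive.
With repressor PexG bound, *lomN* is not transcribed.
So LomN is not produced.
Ornithine is absent, so PexE is inactive.
Required activator PexE is absent, so *cilB* is not transcribed.
So CilB is not produced.
Fe²⁺ is absent, so NerZ is active.
Fumarate is absent, so OxaN is inactive.
Required activator OxaN is absent, so *mibX* is not transcribed.
So MibX is not produced.
No repressor is bound and NerZ is active, so *morU* is transcribed.
So MorU is produced and active.
No repressor is bound and MorU is active, so *kosF* is transcribed.

ON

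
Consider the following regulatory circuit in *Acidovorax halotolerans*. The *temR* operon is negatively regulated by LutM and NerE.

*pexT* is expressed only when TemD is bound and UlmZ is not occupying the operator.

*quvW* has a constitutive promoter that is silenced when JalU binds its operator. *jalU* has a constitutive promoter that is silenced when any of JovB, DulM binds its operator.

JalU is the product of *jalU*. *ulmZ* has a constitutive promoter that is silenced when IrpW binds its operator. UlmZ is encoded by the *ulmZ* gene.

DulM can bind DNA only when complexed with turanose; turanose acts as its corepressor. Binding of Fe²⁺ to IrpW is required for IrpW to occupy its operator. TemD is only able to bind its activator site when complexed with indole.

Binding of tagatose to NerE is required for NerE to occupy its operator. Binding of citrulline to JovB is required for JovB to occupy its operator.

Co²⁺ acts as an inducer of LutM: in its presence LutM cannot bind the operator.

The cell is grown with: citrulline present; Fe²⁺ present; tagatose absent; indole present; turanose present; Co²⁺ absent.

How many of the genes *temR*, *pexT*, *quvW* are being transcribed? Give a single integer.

Co²⁺ is absent, so LutM is active.
Tagatose is absent, so NerE is inactive.
With repressor LutM bound, *temR* is not transcribed.
→ *temR* is OFF.
Fe²⁺ is present, so IrpW is active.
With repressor IrpW bound, *ulmZ* is not transcribed.
So UlmZ is not produced.
Indole is present, so TemD is active.
No repressor is bound and TemD is active, so *pexT* is transcribed.
→ *pexT* is ON.
Citrulline is present, so JovB is active.
Turanose is present, so DulM is active.
With repressor JovB bound, *jalU* is not transcribed.
So JalU is not produced.
With no repressor bound, *quvW* is transcribed.
→ *quvW* is ON.
2 of the 3 genes are transcribed.

2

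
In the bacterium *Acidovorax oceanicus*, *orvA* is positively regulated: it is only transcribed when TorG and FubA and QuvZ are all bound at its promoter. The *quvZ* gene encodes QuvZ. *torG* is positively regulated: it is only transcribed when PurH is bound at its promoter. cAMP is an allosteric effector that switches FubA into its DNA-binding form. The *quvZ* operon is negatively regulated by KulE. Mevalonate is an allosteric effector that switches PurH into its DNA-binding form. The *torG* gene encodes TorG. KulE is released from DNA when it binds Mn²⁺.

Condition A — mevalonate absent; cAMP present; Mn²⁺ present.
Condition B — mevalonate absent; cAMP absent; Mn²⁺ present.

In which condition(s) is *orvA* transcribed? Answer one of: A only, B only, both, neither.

Condition A:
Mevalonate is absent, so PurH is inactive.
Required activator PurH is absent, so *torG* is not transcribed.
So TorG is not produced.
cAMP is present, so FubA is active.
Mn²⁺ is present, so KulE is inactive.
With no repressor bound, *quvZ* is transcribed.
So QuvZ is produced and active.
Required activator TorG is absent, so *orvA* is not transcribed.
→ *orvA* is OFF in A.
Condition B:
Mevalonate is absent, so PurH is inactive.
Required activator PurH is absent, so *torG* is not transcribed.
So TorG is not produced.
cAMP is absent, so FubA is inactive.
Mn²⁺ is present, so KulE is inactive.
With no repressor bound, *quvZ* is transcribed.
So QuvZ is produced and active.
Required activator TorG is absent, so *orvA* is not transcribed.
→ *orvA* is OFF in B.

neither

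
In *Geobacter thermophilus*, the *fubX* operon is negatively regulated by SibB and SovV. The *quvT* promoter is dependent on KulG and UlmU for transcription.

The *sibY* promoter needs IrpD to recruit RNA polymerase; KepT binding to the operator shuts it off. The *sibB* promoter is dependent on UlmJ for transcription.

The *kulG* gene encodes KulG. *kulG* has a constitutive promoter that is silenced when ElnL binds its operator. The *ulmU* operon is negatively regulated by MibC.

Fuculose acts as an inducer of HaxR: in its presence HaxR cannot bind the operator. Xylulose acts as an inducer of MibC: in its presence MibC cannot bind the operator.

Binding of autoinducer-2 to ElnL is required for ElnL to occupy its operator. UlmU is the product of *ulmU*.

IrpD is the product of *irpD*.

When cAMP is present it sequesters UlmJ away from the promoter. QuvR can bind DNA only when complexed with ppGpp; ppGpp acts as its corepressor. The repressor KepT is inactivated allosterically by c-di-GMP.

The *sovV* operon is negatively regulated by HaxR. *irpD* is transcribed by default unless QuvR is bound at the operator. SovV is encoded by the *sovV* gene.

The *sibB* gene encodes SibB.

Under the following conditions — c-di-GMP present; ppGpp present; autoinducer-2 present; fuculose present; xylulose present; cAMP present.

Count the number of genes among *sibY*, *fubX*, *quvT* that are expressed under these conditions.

0

c-di-GMP is present, so KepT is inactive.
ppGpp is present, so QuvR is active.
With repressor QuvR bound, *irpD* is not transcribed.
So IrpD is not produced.
Required activator IrpD is absent, so *sibY* is not transcribed.
→ *sibY* is OFF.
cAMP is present, so UlmJ is inactive.
Required activator UlmJ is absent, so *sibB* is not transcribed.
So SibB is not produced.
Fuculose is present, so HaxR is inactive.
With no repressor bound, *sovV* is transcribed.
So SovV is produced and active.
With repressor SovV bound, *fubX* is not transcribed.
→ *fubX* is OFF.
Autoinducer-2 is present, so ElnL is active.
With repressor ElnL bound, *kulG* is not transcribed.
So KulG is not produced.
Xylulose is present, so MibC is inactive.
With no repressor bound, *ulmU* is transcribed.
So UlmU is produced and active.
Required activator KulG is absent, so *quvT* is not transcribed.
→ *quvT* is OFF.
0 of the 3 genes are transcribed.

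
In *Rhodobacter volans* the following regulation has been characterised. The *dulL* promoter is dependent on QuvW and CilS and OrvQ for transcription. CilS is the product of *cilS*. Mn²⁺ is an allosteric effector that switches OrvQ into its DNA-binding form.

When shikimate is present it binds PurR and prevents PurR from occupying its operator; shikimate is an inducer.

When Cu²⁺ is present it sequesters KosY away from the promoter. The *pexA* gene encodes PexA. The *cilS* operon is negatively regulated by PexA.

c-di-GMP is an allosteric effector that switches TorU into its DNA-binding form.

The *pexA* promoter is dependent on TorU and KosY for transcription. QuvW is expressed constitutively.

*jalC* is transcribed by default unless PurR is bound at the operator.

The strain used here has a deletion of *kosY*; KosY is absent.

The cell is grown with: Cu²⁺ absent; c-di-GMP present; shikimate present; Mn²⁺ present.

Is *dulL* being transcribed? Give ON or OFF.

QuvW is produced constitutively and is active.
c-di-GMP is present, so TorU is active.
KosY is non-functional in this strain, so it has no effect.
Required activator KosY is absent, so *pexA* is not transcribed.
So PexA is not produced.
With no repressor bound, *cilS* is transcribed.
So CilS is produced and active.
Mn²⁺ is present, so OrvQ is active.
No repressor is bound and QuvW and CilS and OrvQ are active, so *dulL* is transcribed.

ON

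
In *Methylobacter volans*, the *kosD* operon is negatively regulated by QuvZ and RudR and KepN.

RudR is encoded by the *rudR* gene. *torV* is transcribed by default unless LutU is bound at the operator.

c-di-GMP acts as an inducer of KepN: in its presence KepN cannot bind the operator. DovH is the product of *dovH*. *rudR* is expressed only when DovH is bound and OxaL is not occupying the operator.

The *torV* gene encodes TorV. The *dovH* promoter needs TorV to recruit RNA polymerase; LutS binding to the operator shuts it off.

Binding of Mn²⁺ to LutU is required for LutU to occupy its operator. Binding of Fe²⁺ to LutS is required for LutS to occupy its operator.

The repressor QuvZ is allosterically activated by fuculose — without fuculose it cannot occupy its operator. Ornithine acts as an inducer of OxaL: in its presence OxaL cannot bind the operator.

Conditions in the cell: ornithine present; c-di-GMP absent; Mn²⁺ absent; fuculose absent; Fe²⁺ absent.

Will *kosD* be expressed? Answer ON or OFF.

Fuculose is absent, so QuvZ is inactive.
Ornithine is present, so OxaL is inactive.
Mn²⁺ is absent, so LutU is inactive.
With no repressor bound, *torV* is transcribed.
So TorV is produced and active.
Fe²⁺ is absent, so LutS is inactive.
No repressor is bound and TorV is active, so *dovH* is transcribed.
So DovH is produced and active.
No repressor is bound and DovH is active, so *rudR* is transcribed.
So RudR is produced and active.
c-di-GMP is absent, so KepN is active.
With repressor RudR bound, *kosD* is not transcribed.

OFF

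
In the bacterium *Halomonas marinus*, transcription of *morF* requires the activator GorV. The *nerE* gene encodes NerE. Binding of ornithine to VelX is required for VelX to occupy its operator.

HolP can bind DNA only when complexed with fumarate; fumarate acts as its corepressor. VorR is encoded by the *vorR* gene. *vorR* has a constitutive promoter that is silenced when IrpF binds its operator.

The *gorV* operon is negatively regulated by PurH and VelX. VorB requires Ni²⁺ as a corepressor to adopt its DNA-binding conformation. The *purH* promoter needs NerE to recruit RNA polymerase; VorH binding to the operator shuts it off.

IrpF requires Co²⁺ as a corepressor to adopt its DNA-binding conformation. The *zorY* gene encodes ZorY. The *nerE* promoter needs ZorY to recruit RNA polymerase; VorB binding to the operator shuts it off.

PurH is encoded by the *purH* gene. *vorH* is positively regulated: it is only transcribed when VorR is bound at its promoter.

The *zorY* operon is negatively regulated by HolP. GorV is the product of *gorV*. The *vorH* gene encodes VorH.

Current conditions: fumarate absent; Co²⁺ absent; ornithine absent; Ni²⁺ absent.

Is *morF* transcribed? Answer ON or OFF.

ON

Fumarate is absent, so HolP is inactive.
With no repressor bound, *zorY* is transcribed.
So ZorY is produced and active.
Ni²⁺ is absent, so VorB is inactive.
No repressor is bound and ZorY is active, so *nerE* is transcribed.
So NerE is produced and active.
Co²⁺ is absent, so IrpF is inactive.
With no repressor bound, *vorR* is transcribed.
So VorR is produced and active.
No repressor is bound and VorR is active, so *vorH* is transcribed.
So VorH is produced and active.
With repressor VorH bound, *purH* is not transcribed.
So PurH is not produced.
Ornithine is absent, so VelX is inactive.
With no repressor bound, *gorV* is transcribed.
So GorV is produced and active.
No repressor is bound and GorV is active, so *morF* is transcribed.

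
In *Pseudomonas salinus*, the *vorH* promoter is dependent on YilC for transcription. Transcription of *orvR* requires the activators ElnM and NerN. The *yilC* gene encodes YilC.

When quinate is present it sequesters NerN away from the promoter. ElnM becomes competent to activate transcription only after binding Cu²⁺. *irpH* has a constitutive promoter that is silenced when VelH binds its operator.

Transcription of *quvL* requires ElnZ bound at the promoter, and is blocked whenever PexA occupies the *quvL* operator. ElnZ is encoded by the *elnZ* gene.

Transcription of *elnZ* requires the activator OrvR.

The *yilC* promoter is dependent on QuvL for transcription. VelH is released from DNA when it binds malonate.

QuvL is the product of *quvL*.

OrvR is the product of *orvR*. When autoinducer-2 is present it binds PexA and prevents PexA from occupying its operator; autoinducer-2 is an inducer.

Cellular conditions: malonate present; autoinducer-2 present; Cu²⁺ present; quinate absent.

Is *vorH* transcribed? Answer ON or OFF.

Cu²⁺ is present, so ElnM is active.
Quinate is absent, so NerN is active.
No repressor is bound and ElnM and NerN are active, so *orvR* is transcribed.
So OrvR is produced and active.
No repressor is bound and OrvR is active, so *elnZ* is transcribed.
So ElnZ is produced and active.
Autoinducer-2 is present, so PexA is inactive.
No repressor is bound and ElnZ is active, so *quvL* is transcribed.
So QuvL is produced and active.
No repressor is bound and QuvL is active, so *yilC* is transcribed.
So YilC is produced and active.
No repressor is bound and YilC is active, so *vorH* is transcribed.

ON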